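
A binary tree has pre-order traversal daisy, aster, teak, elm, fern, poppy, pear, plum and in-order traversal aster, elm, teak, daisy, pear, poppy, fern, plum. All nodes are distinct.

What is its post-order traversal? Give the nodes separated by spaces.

The first element of pre-order is the root; it splits in-order into left and right subtrees.
Root daisy: left subtree has 3 nodes {aster, elm, teak}, right has 4 {pear, poppy, fern, plum}.
  Root aster: left subtree has 0 nodes { }, right has 2 {elm, teak}.
    Root teak: left subtree has 1 node {elm}, right has 0 { }.
  Root fern: left subtree has 2 nodes {pear, poppy}, right has 1 {plum}.
    Root poppy: left subtree has 1 node {pear}, right has 0 { }.

elm teak aster pear poppy plum fern daisy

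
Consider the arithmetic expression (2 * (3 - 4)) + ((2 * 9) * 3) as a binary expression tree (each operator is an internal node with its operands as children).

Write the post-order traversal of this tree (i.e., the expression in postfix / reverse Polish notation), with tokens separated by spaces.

2 3 4 - * 2 9 * 3 * +

Post-order on an expression tree gives postfix notation: for each operator, emit left operand, right operand, then the operator.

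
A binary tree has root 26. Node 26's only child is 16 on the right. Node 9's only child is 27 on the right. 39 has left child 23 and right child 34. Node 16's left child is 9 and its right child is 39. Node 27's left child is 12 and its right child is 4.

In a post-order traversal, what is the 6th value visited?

Post-order visits the left subtree, then the right subtree, then the node.
At 26: no left child.
At 26: go right to 16.
  At 16: go left to 9.
    At 9: no left child.
    At 9: go right to 27.
      At 27: go left to 12.
        12 is a leaf — visit 12.
      At 27: go right to 4.
        4 is a leaf — visit 4.
      Visit 27.
    Visit 9.
  At 16: go right to 39.
    At 39: go left to 23.
      23 is a leaf — visit 23.
    At 39: go right to 34.
      34 is a leaf — visit 34.
    Visit 39.
  Visit 16.
Visit 26.
Full post-order sequence: 12, 4, 27, 9, 23, 34, 39, 16, 26.

34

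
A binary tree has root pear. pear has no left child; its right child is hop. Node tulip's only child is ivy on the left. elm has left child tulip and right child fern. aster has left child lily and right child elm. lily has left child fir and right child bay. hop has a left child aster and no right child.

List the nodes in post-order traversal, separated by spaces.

Post-order visits the left subtree, then the right subtree, then the node.
At pear: no left child.
At pear: go right to hop.
  At hop: go left to aster.
    At aster: go left to lily.
      At lily: go left to fir.
        fir is a leaf — visit fir.
      At lily: go right to bay.
        bay is a leaf — visit bay.
      Visit lily.
    At aster: go right to elm.
      At elm: go left to tulip.
        At tulip: go left to ivy.
          ivy is a leaf — visit ivy.
        At tulip: no right child.
        Visit tulip.
      At elm: go right to fern.
        fern is a leaf — visit fern.
      Visit elm.
    Visit aster.
  At hop: no right child.
  Visit hop.
Visit pear.

fir bay lily ivy tulip fern elm aster hop pear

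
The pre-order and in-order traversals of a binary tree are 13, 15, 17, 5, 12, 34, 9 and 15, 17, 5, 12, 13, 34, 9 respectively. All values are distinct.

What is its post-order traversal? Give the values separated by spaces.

12 5 17 15 9 34 13

The first element of pre-order is the root; it splits in-order into left and right subtrees.
Root 13: left subtree has 4 nodes {15, 17, 5, 12}, right has 2 {34, 9}.
  Root 15: left subtree has 0 nodes { }, right has 3 {17, 5, 12}.
    Root 17: left subtree has 0 nodes { }, right has 2 {5, 12}.
      Root 5: left subtree has 0 nodes { }, right has 1 {12}.
  Root 34: left subtree has 0 nodes { }, right has 1 {9}.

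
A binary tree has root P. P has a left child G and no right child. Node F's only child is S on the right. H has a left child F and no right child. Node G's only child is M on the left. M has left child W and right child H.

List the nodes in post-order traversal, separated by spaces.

Post-order visits the left subtree, then the right subtree, then the node.
At P: go left to G.
  At G: go left to M.
    At M: go left to W.
      W is a leaf — visit W.
    At M: go right to H.
      At H: go left to F.
        At F: no left child.
        At F: go right to S.
          S is a leaf — visit S.
        Visit F.
      At H: no right child.
      Visit H.
    Visit M.
  At G: no right child.
  Visit G.
At P: no right child.
Visit P.

W S F H M G P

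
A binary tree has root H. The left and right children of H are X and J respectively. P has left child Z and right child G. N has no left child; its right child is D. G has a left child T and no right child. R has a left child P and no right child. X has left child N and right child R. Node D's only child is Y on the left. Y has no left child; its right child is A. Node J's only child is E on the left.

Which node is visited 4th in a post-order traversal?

Post-order visits the left subtree, then the right subtree, then the node.
At H: go left to X.
  At X: go left to N.
    At N: no left child.
    At N: go right to D.
      At D: go left to Y.
        At Y: no left child.
        At Y: go right to A.
          A is a leaf — visit A.
        Visit Y.
      At D: no right child.
      Visit D.
    Visit N.
  At X: go right to R.
    At R: go left to P.
      At P: go left to Z.
        Z is a leaf — visit Z.
      At P: go right to G.
        At G: go left to T.
          T is a leaf — visit T.
        At G: no right child.
        Visit G.
      Visit P.
    At R: no right child.
    Visit R.
  Visit X.
At H: go right to J.
  At J: go left to E.
    E is a leaf — visit E.
  At J: no right child.
  Visit J.
Visit H.
Full post-order sequence: A, Y, D, N, Z, T, G, P, R, X, E, J, H.

N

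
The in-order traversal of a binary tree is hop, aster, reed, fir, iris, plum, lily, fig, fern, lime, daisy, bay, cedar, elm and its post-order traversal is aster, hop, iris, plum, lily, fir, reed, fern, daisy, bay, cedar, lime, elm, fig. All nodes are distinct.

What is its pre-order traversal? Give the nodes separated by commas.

fig, reed, hop, aster, fir, lily, plum, iris, elm, lime, fern, cedar, bay, daisy

The last element of post-order is the root; it splits in-order into left and right subtrees.
Root fig: left subtree has 7 nodes {hop, aster, reed, fir, iris, plum, lily}, right has 6 {fern, lime, daisy, bay, cedar, elm}.
  Root reed: left subtree has 2 nodes {hop, aster}, right has 4 {fir, iris, plum, lily}.
    Root hop: left subtree has 0 nodes { }, right has 1 {aster}.
    Root fir: left subtree has 0 nodes { }, right has 3 {iris, plum, lily}.
      Root lily: left subtree has 2 nodes {iris, plum}, right has 0 { }.
        Root plum: left subtree has 1 node {iris}, right has 0 { }.
  Root elm: left subtree has 5 nodes {fern, lime, daisy, bay, cedar}, right has 0 { }.
    Root lime: left subtree has 1 node {fern}, right has 3 {daisy, bay, cedar}.
      Root cedar: left subtree has 2 nodes {daisy, bay}, right has 0 { }.
        Root bay: left subtree has 1 node {daisy}, right has 0 { }.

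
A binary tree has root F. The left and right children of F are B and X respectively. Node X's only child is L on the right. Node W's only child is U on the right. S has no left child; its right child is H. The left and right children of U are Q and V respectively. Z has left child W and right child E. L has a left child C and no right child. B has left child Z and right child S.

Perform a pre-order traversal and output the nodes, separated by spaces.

F B Z W U Q V E S H X L C

Pre-order visits the node, then its left subtree, then its right subtree.
Visit F.
At F: go left to B.
  Visit B.
  At B: go left to Z.
    Visit Z.
    At Z: go left to W.
      Visit W.
      At W: no left child.
      At W: go right to U.
        Visit U.
        At U: go left to Q.
          Q is a leaf — visit Q.
        At U: go right to V.
          V is a leaf — visit V.
    At Z: go right to E.
      E is a leaf — visit E.
  At B: go right to S.
    Visit S.
    At S: no left child.
    At S: go right to H.
      H is a leaf — visit H.
At F: go right to X.
  Visit X.
  At X: no left child.
  At X: go right to L.
    Visit L.
    At L: go left to C.
      C is a leaf — visit C.
    At L: no right child.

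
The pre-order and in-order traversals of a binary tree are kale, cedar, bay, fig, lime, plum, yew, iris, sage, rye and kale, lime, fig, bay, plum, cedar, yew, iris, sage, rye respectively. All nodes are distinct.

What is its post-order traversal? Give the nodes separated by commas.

lime, fig, plum, bay, rye, sage, iris, yew, cedar, kale

The first element of pre-order is the root; it splits in-order into left and right subtrees.
Root kale: left subtree has 0 nodes { }, right has 9 {lime, fig, bay, plum, cedar, yew, iris, sage, rye}.
  Root cedar: left subtree has 4 nodes {lime, fig, bay, plum}, right has 4 {yew, iris, sage, rye}.
    Root bay: left subtree has 2 nodes {lime, fig}, right has 1 {plum}.
      Root fig: left subtree has 1 node {lime}, right has 0 { }.
    Root yew: left subtree has 0 nodes { }, right has 3 {iris, sage, rye}.
      Root iris: left subtree has 0 nodes { }, right has 2 {sage, rye}.
        Root sage: left subtree has 0 nodes { }, right has 1 {rye}.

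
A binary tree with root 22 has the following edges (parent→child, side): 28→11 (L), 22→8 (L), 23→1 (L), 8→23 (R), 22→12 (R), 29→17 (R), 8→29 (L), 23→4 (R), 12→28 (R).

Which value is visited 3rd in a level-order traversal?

Level-order visits nodes level by level from the root, left to right within each level.
Level 0: 22
Level 1: 8, 12
Level 2: 29, 23, 28
Level 3: 17, 1, 4, 11
Full level-order sequence: 22, 8, 12, 29, 23, 28, 17, 1, 4, 11.

12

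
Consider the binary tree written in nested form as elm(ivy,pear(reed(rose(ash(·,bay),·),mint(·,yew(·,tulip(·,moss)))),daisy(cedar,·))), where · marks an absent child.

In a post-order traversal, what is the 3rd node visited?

ash

Post-order visits the left subtree, then the right subtree, then the node.
At elm: go left to ivy.
  ivy is a leaf — visit ivy.
At elm: go right to pear.
  At pear: go left to reed.
    At reed: go left to rose.
      At rose: go left to ash.
        At ash: no left child.
        At ash: go right to bay.
          bay is a leaf — visit bay.
        Visit ash.
      At rose: no right child.
      Visit rose.
    At reed: go right to mint.
      At mint: no left child.
      At mint: go right to yew.
        At yew: no left child.
        At yew: go right to tulip.
          At tulip: no left child.
          At tulip: go right to moss.
            moss is a leaf — visit moss.
          Visit tulip.
        Visit yew.
      Visit mint.
    Visit reed.
  At pear: go right to daisy.
    At daisy: go left to cedar.
      cedar is a leaf — visit cedar.
    At daisy: no right child.
    Visit daisy.
  Visit pear.
Visit elm.
Full post-order sequence: ivy, bay, ash, rose, moss, tulip, yew, mint, reed, cedar, daisy, pear, elm.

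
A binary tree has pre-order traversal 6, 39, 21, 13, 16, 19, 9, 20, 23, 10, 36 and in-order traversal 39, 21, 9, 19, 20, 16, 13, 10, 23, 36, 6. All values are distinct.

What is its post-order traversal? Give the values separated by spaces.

The first element of pre-order is the root; it splits in-order into left and right subtrees.
Root 6: left subtree has 10 nodes {39, 21, 9, 19, 20, 16, 13, 10, 23, 36}, right has 0 { }.
  Root 39: left subtree has 0 nodes { }, right has 9 {21, 9, 19, 20, 16, 13, 10, 23, 36}.
    Root 21: left subtree has 0 nodes { }, right has 8 {9, 19, 20, 16, 13, 10, 23, 36}.
      Root 13: left subtree has 4 nodes {9, 19, 20, 16}, right has 3 {10, 23, 36}.
        Root 16: left subtree has 3 nodes {9, 19, 20}, right has 0 { }.
          Root 19: left subtree has 1 node {9}, right has 1 {20}.
        Root 23: left subtree has 1 node {10}, right has 1 {36}.

9 20 19 16 10 36 23 13 21 39 6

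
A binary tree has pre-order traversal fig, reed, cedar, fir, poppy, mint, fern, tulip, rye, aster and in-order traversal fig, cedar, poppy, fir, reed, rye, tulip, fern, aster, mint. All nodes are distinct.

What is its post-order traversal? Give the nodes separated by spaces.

The first element of pre-order is the root; it splits in-order into left and right subtrees.
Root fig: left subtree has 0 nodes { }, right has 9 {cedar, poppy, fir, reed, rye, tulip, fern, aster, mint}.
  Root reed: left subtree has 3 nodes {cedar, poppy, fir}, right has 5 {rye, tulip, fern, aster, mint}.
    Root cedar: left subtree has 0 nodes { }, right has 2 {poppy, fir}.
      Root fir: left subtree has 1 node {poppy}, right has 0 { }.
    Root mint: left subtree has 4 nodes {rye, tulip, fern, aster}, right has 0 { }.
      Root fern: left subtree has 2 nodes {rye, tulip}, right has 1 {aster}.
        Root tulip: left subtree has 1 node {rye}, right has 0 { }.

poppy fir cedar rye tulip aster fern mint reed fig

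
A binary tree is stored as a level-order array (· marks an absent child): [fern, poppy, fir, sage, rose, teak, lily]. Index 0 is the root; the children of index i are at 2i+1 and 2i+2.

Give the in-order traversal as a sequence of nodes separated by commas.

In-order visits the left subtree, then the node, then the right subtree.
At fern: go left to poppy.
  At poppy: go left to sage.
    sage is a leaf — visit sage.
  Visit poppy.
  At poppy: go right to rose.
    rose is a leaf — visit rose.
Visit fern.
At fern: go right to fir.
  At fir: go left to teak.
    teak is a leaf — visit teak.
  Visit fir.
  At fir: go right to lily.
    lily is a leaf — visit lily.

sage, poppy, rose, fern, teak, fir, lily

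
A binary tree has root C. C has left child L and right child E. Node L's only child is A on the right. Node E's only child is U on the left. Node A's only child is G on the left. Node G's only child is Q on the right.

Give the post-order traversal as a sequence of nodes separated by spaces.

Q G A L U E C

Post-order visits the left subtree, then the right subtree, then the node.
At C: go left to L.
  At L: no left child.
  At L: go right to A.
    At A: go left to G.
      At G: no left child.
      At G: go right to Q.
        Q is a leaf — visit Q.
      Visit G.
    At A: no right child.
    Visit A.
  Visit L.
At C: go right to E.
  At E: go left to U.
    U is a leaf — visit U.
  At E: no right child.
  Visit E.
Visit C.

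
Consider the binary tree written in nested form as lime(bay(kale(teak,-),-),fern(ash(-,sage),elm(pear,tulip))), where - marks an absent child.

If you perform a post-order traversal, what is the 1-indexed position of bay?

Post-order visits the left subtree, then the right subtree, then the node.
At lime: go left to bay.
  At bay: go left to kale.
    At kale: go left to teak.
      teak is a leaf — visit teak.
    At kale: no right child.
    Visit kale.
  At bay: no right child.
  Visit bay.
At lime: go right to fern.
  At fern: go left to ash.
    At ash: no left child.
    At ash: go right to sage.
      sage is a leaf — visit sage.
    Visit ash.
  At fern: go right to elm.
    At elm: go left to pear.
      pear is a leaf — visit pear.
    At elm: go right to tulip.
      tulip is a leaf — visit tulip.
    Visit elm.
  Visit fern.
Visit lime.
Full post-order sequence: teak, kale, bay, sage, ash, pear, tulip, elm, fern, lime.

3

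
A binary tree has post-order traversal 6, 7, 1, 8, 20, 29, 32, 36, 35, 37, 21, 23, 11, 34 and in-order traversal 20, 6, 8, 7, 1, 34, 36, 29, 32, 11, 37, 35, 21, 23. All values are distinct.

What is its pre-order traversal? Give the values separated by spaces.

34 20 8 6 1 7 11 36 32 29 23 21 37 35

The last element of post-order is the root; it splits in-order into left and right subtrees.
Root 34: left subtree has 5 nodes {20, 6, 8, 7, 1}, right has 8 {36, 29, 32, 11, 37, 35, 21, 23}.
  Root 20: left subtree has 0 nodes { }, right has 4 {6, 8, 7, 1}.
    Root 8: left subtree has 1 node {6}, right has 2 {7, 1}.
      Root 1: left subtree has 1 node {7}, right has 0 { }.
  Root 11: left subtree has 3 nodes {36, 29, 32}, right has 4 {37, 35, 21, 23}.
    Root 36: left subtree has 0 nodes { }, right has 2 {29, 32}.
      Root 32: left subtree has 1 node {29}, right has 0 { }.
    Root 23: left subtree has 3 nodes {37, 35, 21}, right has 0 { }.
      Root 21: left subtree has 2 nodes {37, 35}, right has 0 { }.
        Root 37: left subtree has 0 nodes { }, right has 1 {35}.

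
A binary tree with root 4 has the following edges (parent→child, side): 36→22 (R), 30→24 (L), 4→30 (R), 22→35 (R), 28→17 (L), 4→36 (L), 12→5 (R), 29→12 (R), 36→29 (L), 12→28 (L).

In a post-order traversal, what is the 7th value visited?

Post-order visits the left subtree, then the right subtree, then the node.
At 4: go left to 36.
  At 36: go left to 29.
    At 29: no left child.
    At 29: go right to 12.
      At 12: go left to 28.
        At 28: go left to 17.
          17 is a leaf — visit 17.
        At 28: no right child.
        Visit 28.
      At 12: go right to 5.
        5 is a leaf — visit 5.
      Visit 12.
    Visit 29.
  At 36: go right to 22.
    At 22: no left child.
    At 22: go right to 35.
      35 is a leaf — visit 35.
    Visit 22.
  Visit 36.
At 4: go right to 30.
  At 30: go left to 24.
    24 is a leaf — visit 24.
  At 30: no right child.
  Visit 30.
Visit 4.
Full post-order sequence: 17, 28, 5, 12, 29, 35, 22, 36, 24, 30, 4.

22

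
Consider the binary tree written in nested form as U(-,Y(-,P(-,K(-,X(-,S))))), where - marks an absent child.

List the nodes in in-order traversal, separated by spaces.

In-order visits the left subtree, then the node, then the right subtree.
At U: no left child.
Visit U.
At U: go right to Y.
  At Y: no left child.
  Visit Y.
  At Y: go right to P.
    At P: no left child.
    Visit P.
    At P: go right to K.
      At K: no left child.
      Visit K.
      At K: go right to X.
        At X: no left child.
        Visit X.
        At X: go right to S.
          S is a leaf — visit S.

U Y P K X S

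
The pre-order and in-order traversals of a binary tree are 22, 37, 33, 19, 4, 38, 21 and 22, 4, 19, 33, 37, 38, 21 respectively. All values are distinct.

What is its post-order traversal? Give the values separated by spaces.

The first element of pre-order is the root; it splits in-order into left and right subtrees.
Root 22: left subtree has 0 nodes { }, right has 6 {4, 19, 33, 37, 38, 21}.
  Root 37: left subtree has 3 nodes {4, 19, 33}, right has 2 {38, 21}.
    Root 33: left subtree has 2 nodes {4, 19}, right has 0 { }.
      Root 19: left subtree has 1 node {4}, right has 0 { }.
    Root 38: left subtree has 0 nodes { }, right has 1 {21}.

4 19 33 21 38 37 22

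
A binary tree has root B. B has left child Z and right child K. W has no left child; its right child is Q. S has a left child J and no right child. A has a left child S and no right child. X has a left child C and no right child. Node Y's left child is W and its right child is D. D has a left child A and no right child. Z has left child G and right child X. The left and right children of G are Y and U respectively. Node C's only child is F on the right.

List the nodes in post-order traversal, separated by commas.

Post-order visits the left subtree, then the right subtree, then the node.
At B: go left to Z.
  At Z: go left to G.
    At G: go left to Y.
      At Y: go left to W.
        At W: no left child.
        At W: go right to Q.
          Q is a leaf — visit Q.
        Visit W.
      At Y: go right to D.
        At D: go left to A.
          At A: go left to S.
            At S: go left to J.
              J is a leaf — visit J.
            At S: no right child.
            Visit S.
          At A: no right child.
          Visit A.
        At D: no right child.
        Visit D.
      Visit Y.
    At G: go right to U.
      U is a leaf — visit U.
    Visit G.
  At Z: go right to X.
    At X: go left to C.
      At C: no left child.
      At C: go right to F.
        F is a leaf — visit F.
      Visit C.
    At X: no right child.
    Visit X.
  Visit Z.
At B: go right to K.
  K is a leaf — visit K.
Visit B.

Q, W, J, S, A, D, Y, U, G, F, C, X, Z, K, B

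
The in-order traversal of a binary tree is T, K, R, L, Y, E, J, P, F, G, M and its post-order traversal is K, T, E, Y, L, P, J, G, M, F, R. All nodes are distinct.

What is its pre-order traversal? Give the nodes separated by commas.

R, T, K, F, J, L, Y, E, P, M, G

The last element of post-order is the root; it splits in-order into left and right subtrees.
Root R: left subtree has 2 nodes {T, K}, right has 8 {L, Y, E, J, P, F, G, M}.
  Root T: left subtree has 0 nodes { }, right has 1 {K}.
  Root F: left subtree has 5 nodes {L, Y, E, J, P}, right has 2 {G, M}.
    Root J: left subtree has 3 nodes {L, Y, E}, right has 1 {P}.
      Root L: left subtree has 0 nodes { }, right has 2 {Y, E}.
        Root Y: left subtree has 0 nodes { }, right has 1 {E}.
    Root M: left subtree has 1 node {G}, right has 0 { }.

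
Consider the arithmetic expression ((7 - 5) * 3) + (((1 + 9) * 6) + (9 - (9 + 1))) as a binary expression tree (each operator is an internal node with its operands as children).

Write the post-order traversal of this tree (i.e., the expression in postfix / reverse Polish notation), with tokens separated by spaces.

Post-order on an expression tree gives postfix notation: for each operator, emit left operand, right operand, then the operator.

7 5 - 3 * 1 9 + 6 * 9 9 1 + - + +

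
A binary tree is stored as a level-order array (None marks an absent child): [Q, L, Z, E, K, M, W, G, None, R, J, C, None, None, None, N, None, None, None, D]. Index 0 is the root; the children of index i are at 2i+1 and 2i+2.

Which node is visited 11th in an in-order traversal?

In-order visits the left subtree, then the node, then the right subtree.
At Q: go left to L.
  At L: go left to E.
    At E: go left to G.
      At G: go left to N.
        N is a leaf — visit N.
      Visit G.
      At G: no right child.
    Visit E.
    At E: no right child.
  Visit L.
  At L: go right to K.
    At K: go left to R.
      At R: go left to D.
        D is a leaf — visit D.
      Visit R.
      At R: no right child.
    Visit K.
    At K: go right to J.
      J is a leaf — visit J.
Visit Q.
At Q: go right to Z.
  At Z: go left to M.
    At M: go left to C.
      C is a leaf — visit C.
    Visit M.
    At M: no right child.
  Visit Z.
  At Z: go right to W.
    W is a leaf — visit W.
Full in-order sequence: N, G, E, L, D, R, K, J, Q, C, M, Z, W.

M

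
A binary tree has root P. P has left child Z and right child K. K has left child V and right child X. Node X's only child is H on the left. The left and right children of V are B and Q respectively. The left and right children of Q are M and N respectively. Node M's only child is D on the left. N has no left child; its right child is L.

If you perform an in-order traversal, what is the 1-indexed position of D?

In-order visits the left subtree, then the node, then the right subtree.
At P: go left to Z.
  Z is a leaf — visit Z.
Visit P.
At P: go right to K.
  At K: go left to V.
    At V: go left to B.
      B is a leaf — visit B.
    Visit V.
    At V: go right to Q.
      At Q: go left to M.
        At M: go left to D.
          D is a leaf — visit D.
        Visit M.
        At M: no right child.
      Visit Q.
      At Q: go right to N.
        At N: no left child.
        Visit N.
        At N: go right to L.
          L is a leaf — visit L.
  Visit K.
  At K: go right to X.
    At X: go left to H.
      H is a leaf — visit H.
    Visit X.
    At X: no right child.
Full in-order sequence: Z, P, B, V, D, M, Q, N, L, K, H, X.

5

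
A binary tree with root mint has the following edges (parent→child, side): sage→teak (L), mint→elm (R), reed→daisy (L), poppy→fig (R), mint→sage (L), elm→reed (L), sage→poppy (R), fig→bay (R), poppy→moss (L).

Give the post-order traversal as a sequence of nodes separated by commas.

teak, moss, bay, fig, poppy, sage, daisy, reed, elm, mint

Post-order visits the left subtree, then the right subtree, then the node.
At mint: go left to sage.
  At sage: go left to teak.
    teak is a leaf — visit teak.
  At sage: go right to poppy.
    At poppy: go left to moss.
      moss is a leaf — visit moss.
    At poppy: go right to fig.
      At fig: no left child.
      At fig: go right to bay.
        bay is a leaf — visit bay.
      Visit fig.
    Visit poppy.
  Visit sage.
At mint: go right to elm.
  At elm: go left to reed.
    At reed: go left to daisy.
      daisy is a leaf — visit daisy.
    At reed: no right child.
    Visit reed.
  At elm: no right child.
  Visit elm.
Visit mint.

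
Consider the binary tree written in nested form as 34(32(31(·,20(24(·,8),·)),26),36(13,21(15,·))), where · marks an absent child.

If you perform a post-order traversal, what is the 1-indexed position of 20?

Post-order visits the left subtree, then the right subtree, then the node.
At 34: go left to 32.
  At 32: go left to 31.
    At 31: no left child.
    At 31: go right to 20.
      At 20: go left to 24.
        At 24: no left child.
        At 24: go right to 8.
          8 is a leaf — visit 8.
        Visit 24.
      At 20: no right child.
      Visit 20.
    Visit 31.
  At 32: go right to 26.
    26 is a leaf — visit 26.
  Visit 32.
At 34: go right to 36.
  At 36: go left to 13.
    13 is a leaf — visit 13.
  At 36: go right to 21.
    At 21: go left to 15.
      15 is a leaf — visit 15.
    At 21: no right child.
    Visit 21.
  Visit 36.
Visit 34.
Full post-order sequence: 8, 24, 20, 31, 26, 32, 13, 15, 21, 36, 34.

3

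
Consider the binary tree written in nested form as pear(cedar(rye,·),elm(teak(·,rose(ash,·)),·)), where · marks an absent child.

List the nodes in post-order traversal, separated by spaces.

rye cedar ash rose teak elm pear

Post-order visits the left subtree, then the right subtree, then the node.
At pear: go left to cedar.
  At cedar: go left to rye.
    rye is a leaf — visit rye.
  At cedar: no right child.
  Visit cedar.
At pear: go right to elm.
  At elm: go left to teak.
    At teak: no left child.
    At teak: go right to rose.
      At rose: go left to ash.
        ash is a leaf — visit ash.
      At rose: no right child.
      Visit rose.
    Visit teak.
  At elm: no right child.
  Visit elm.
Visit pear.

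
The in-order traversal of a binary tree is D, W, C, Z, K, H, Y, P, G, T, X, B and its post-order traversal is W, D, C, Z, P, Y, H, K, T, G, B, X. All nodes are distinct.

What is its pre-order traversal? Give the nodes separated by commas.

The last element of post-order is the root; it splits in-order into left and right subtrees.
Root X: left subtree has 10 nodes {D, W, C, Z, K, H, Y, P, G, T}, right has 1 {B}.
  Root G: left subtree has 8 nodes {D, W, C, Z, K, H, Y, P}, right has 1 {T}.
    Root K: left subtree has 4 nodes {D, W, C, Z}, right has 3 {H, Y, P}.
      Root Z: left subtree has 3 nodes {D, W, C}, right has 0 { }.
        Root C: left subtree has 2 nodes {D, W}, right has 0 { }.
          Root D: left subtree has 0 nodes { }, right has 1 {W}.
      Root H: left subtree has 0 nodes { }, right has 2 {Y, P}.
        Root Y: left subtree has 0 nodes { }, right has 1 {P}.

X, G, K, Z, C, D, W, H, Y, P, T, B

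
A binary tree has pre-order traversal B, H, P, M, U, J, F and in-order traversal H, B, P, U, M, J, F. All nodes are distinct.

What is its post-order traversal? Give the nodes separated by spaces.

H U F J M P B

The first element of pre-order is the root; it splits in-order into left and right subtrees.
Root B: left subtree has 1 node {H}, right has 5 {P, U, M, J, F}.
  Root P: left subtree has 0 nodes { }, right has 4 {U, M, J, F}.
    Root M: left subtree has 1 node {U}, right has 2 {J, F}.
      Root J: left subtree has 0 nodes { }, right has 1 {F}.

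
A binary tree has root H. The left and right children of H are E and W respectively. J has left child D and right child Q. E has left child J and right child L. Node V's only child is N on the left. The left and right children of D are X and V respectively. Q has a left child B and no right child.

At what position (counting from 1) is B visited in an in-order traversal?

In-order visits the left subtree, then the node, then the right subtree.
At H: go left to E.
  At E: go left to J.
    At J: go left to D.
      At D: go left to X.
        X is a leaf — visit X.
      Visit D.
      At D: go right to V.
        At V: go left to N.
          N is a leaf — visit N.
        Visit V.
        At V: no right child.
    Visit J.
    At J: go right to Q.
      At Q: go left to B.
        B is a leaf — visit B.
      Visit Q.
      At Q: no right child.
  Visit E.
  At E: go right to L.
    L is a leaf — visit L.
Visit H.
At H: go right to W.
  W is a leaf — visit W.
Full in-order sequence: X, D, N, V, J, B, Q, E, L, H, W.

6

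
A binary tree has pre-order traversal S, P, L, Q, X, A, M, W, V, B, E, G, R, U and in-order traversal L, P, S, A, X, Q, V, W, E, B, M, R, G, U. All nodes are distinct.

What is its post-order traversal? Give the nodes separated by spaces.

L P A X V E B W R U G M Q S

The first element of pre-order is the root; it splits in-order into left and right subtrees.
Root S: left subtree has 2 nodes {L, P}, right has 11 {A, X, Q, V, W, E, B, M, R, G, U}.
  Root P: left subtree has 1 node {L}, right has 0 { }.
  Root Q: left subtree has 2 nodes {A, X}, right has 8 {V, W, E, B, M, R, G, U}.
    Root X: left subtree has 1 node {A}, right has 0 { }.
    Root M: left subtree has 4 nodes {V, W, E, B}, right has 3 {R, G, U}.
      Root W: left subtree has 1 node {V}, right has 2 {E, B}.
        Root B: left subtree has 1 node {E}, right has 0 { }.
      Root G: left subtree has 1 node {R}, right has 1 {U}.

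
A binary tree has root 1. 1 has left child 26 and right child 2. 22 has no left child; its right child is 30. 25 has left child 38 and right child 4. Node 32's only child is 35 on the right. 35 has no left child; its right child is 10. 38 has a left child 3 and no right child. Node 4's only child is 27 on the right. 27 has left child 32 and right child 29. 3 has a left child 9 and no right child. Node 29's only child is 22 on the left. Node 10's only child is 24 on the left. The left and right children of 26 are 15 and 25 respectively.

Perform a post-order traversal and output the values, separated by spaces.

15 9 3 38 24 10 35 32 30 22 29 27 4 25 26 2 1

Post-order visits the left subtree, then the right subtree, then the node.
At 1: go left to 26.
  At 26: go left to 15.
    15 is a leaf — visit 15.
  At 26: go right to 25.
    At 25: go left to 38.
      At 38: go left to 3.
        At 3: go left to 9.
          9 is a leaf — visit 9.
        At 3: no right child.
        Visit 3.
      At 38: no right child.
      Visit 38.
    At 25: go right to 4.
      At 4: no left child.
      At 4: go right to 27.
        At 27: go left to 32.
          At 32: no left child.
          At 32: go right to 35.
            At 35: no left child.
            At 35: go right to 10.
              At 10: go left to 24.
                24 is a leaf — visit 24.
              At 10: no right child.
              Visit 10.
            Visit 35.
          Visit 32.
        At 27: go right to 29.
          At 29: go left to 22.
            At 22: no left child.
            At 22: go right to 30.
              30 is a leaf — visit 30.
            Visit 22.
          At 29: no right child.
          Visit 29.
        Visit 27.
      Visit 4.
    Visit 25.
  Visit 26.
At 1: go right to 2.
  2 is a leaf — visit 2.
Visit 1.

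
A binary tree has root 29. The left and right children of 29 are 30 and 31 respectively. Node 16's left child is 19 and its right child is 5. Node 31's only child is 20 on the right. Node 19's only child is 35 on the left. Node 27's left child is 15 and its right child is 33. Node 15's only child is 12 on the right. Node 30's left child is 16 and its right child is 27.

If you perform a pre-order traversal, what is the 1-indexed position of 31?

11

Pre-order visits the node, then its left subtree, then its right subtree.
Visit 29.
At 29: go left to 30.
  Visit 30.
  At 30: go left to 16.
    Visit 16.
    At 16: go left to 19.
      Visit 19.
      At 19: go left to 35.
        35 is a leaf — visit 35.
      At 19: no right child.
    At 16: go right to 5.
      5 is a leaf — visit 5.
  At 30: go right to 27.
    Visit 27.
    At 27: go left to 15.
      Visit 15.
      At 15: no left child.
      At 15: go right to 12.
        12 is a leaf — visit 12.
    At 27: go right to 33.
      33 is a leaf — visit 33.
At 29: go right to 31.
  Visit 31.
  At 31: no left child.
  At 31: go right to 20.
    20 is a leaf — visit 20.
Full pre-order sequence: 29, 30, 16, 19, 35, 5, 27, 15, 12, 33, 31, 20.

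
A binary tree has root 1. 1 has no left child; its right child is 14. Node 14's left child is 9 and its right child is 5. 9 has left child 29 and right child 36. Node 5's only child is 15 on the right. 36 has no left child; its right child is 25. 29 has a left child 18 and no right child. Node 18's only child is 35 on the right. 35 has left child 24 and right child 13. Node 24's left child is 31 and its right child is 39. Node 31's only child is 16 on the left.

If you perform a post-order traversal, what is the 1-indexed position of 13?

5

Post-order visits the left subtree, then the right subtree, then the node.
At 1: no left child.
At 1: go right to 14.
  At 14: go left to 9.
    At 9: go left to 29.
      At 29: go left to 18.
        At 18: no left child.
        At 18: go right to 35.
          At 35: go left to 24.
            At 24: go left to 31.
              At 31: go left to 16.
                16 is a leaf — visit 16.
              At 31: no right child.
              Visit 31.
            At 24: go right to 39.
              39 is a leaf — visit 39.
            Visit 24.
          At 35: go right to 13.
            13 is a leaf — visit 13.
          Visit 35.
        Visit 18.
      At 29: no right child.
      Visit 29.
    At 9: go right to 36.
      At 36: no left child.
      At 36: go right to 25.
        25 is a leaf — visit 25.
      Visit 36.
    Visit 9.
  At 14: go right to 5.
    At 5: no left child.
    At 5: go right to 15.
      15 is a leaf — visit 15.
    Visit 5.
  Visit 14.
Visit 1.
Full post-order sequence: 16, 31, 39, 24, 13, 35, 18, 29, 25, 36, 9, 15, 5, 14, 1.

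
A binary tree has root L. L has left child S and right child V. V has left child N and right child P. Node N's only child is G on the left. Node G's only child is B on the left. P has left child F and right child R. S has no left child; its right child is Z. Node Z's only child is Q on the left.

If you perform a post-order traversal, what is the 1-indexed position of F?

7

Post-order visits the left subtree, then the right subtree, then the node.
At L: go left to S.
  At S: no left child.
  At S: go right to Z.
    At Z: go left to Q.
      Q is a leaf — visit Q.
    At Z: no right child.
    Visit Z.
  Visit S.
At L: go right to V.
  At V: go left to N.
    At N: go left to G.
      At G: go left to B.
        B is a leaf — visit B.
      At G: no right child.
      Visit G.
    At N: no right child.
    Visit N.
  At V: go right to P.
    At P: go left to F.
      F is a leaf — visit F.
    At P: go right to R.
      R is a leaf — visit R.
    Visit P.
  Visit V.
Visit L.
Full post-order sequence: Q, Z, S, B, G, N, F, R, P, V, L.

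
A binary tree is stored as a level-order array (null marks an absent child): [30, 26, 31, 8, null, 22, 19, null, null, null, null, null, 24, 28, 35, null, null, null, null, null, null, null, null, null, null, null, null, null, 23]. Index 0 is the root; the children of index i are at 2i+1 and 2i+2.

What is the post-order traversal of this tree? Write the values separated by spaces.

Post-order visits the left subtree, then the right subtree, then the node.
At 30: go left to 26.
  At 26: go left to 8.
    8 is a leaf — visit 8.
  At 26: no right child.
  Visit 26.
At 30: go right to 31.
  At 31: go left to 22.
    At 22: no left child.
    At 22: go right to 24.
      24 is a leaf — visit 24.
    Visit 22.
  At 31: go right to 19.
    At 19: go left to 28.
      At 28: no left child.
      At 28: go right to 23.
        23 is a leaf — visit 23.
      Visit 28.
    At 19: go right to 35.
      35 is a leaf — visit 35.
    Visit 19.
  Visit 31.
Visit 30.

8 26 24 22 23 28 35 19 31 30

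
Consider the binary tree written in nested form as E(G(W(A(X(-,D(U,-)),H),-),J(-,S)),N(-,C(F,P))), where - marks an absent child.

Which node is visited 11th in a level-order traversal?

X

Level-order visits nodes level by level from the root, left to right within each level.
Level 0: E
Level 1: G, N
Level 2: W, J, C
Level 3: A, S, F, P
Level 4: X, H
Level 5: D
Level 6: U
Full level-order sequence: E, G, N, W, J, C, A, S, F, P, X, H, D, U.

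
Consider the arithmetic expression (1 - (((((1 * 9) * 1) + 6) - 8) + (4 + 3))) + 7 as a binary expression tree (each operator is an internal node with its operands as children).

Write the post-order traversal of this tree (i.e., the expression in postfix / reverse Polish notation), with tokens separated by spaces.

Post-order on an expression tree gives postfix notation: for each operator, emit left operand, right operand, then the operator.

1 1 9 * 1 * 6 + 8 - 4 3 + + - 7 +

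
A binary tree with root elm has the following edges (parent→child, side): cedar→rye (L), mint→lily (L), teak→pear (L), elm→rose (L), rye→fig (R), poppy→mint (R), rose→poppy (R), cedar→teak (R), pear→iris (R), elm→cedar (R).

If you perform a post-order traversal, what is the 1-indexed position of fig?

Post-order visits the left subtree, then the right subtree, then the node.
At elm: go left to rose.
  At rose: no left child.
  At rose: go right to poppy.
    At poppy: no left child.
    At poppy: go right to mint.
      At mint: go left to lily.
        lily is a leaf — visit lily.
      At mint: no right child.
      Visit mint.
    Visit poppy.
  Visit rose.
At elm: go right to cedar.
  At cedar: go left to rye.
    At rye: no left child.
    At rye: go right to fig.
      fig is a leaf — visit fig.
    Visit rye.
  At cedar: go right to teak.
    At teak: go left to pear.
      At pear: no left child.
      At pear: go right to iris.
        iris is a leaf — visit iris.
      Visit pear.
    At teak: no right child.
    Visit teak.
  Visit cedar.
Visit elm.
Full post-order sequence: lily, mint, poppy, rose, fig, rye, iris, pear, teak, cedar, elm.

5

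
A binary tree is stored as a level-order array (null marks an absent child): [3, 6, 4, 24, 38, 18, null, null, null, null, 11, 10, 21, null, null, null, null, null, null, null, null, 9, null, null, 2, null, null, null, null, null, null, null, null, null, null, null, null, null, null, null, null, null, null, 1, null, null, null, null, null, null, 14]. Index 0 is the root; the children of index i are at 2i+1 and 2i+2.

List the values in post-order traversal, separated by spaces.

24 1 9 11 38 6 14 2 10 21 18 4 3

Post-order visits the left subtree, then the right subtree, then the node.
At 3: go left to 6.
  At 6: go left to 24.
    24 is a leaf — visit 24.
  At 6: go right to 38.
    At 38: no left child.
    At 38: go right to 11.
      At 11: go left to 9.
        At 9: go left to 1.
          1 is a leaf — visit 1.
        At 9: no right child.
        Visit 9.
      At 11: no right child.
      Visit 11.
    Visit 38.
  Visit 6.
At 3: go right to 4.
  At 4: go left to 18.
    At 18: go left to 10.
      At 10: no left child.
      At 10: go right to 2.
        At 2: no left child.
        At 2: go right to 14.
          14 is a leaf — visit 14.
        Visit 2.
      Visit 10.
    At 18: go right to 21.
      21 is a leaf — visit 21.
    Visit 18.
  At 4: no right child.
  Visit 4.
Visit 3.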